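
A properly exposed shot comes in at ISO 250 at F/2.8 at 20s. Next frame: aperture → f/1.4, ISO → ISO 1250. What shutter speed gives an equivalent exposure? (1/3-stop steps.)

1 s

Aperture: f/2.8 → f/2.5 → f/2.2 → f/2 → f/1.8 → f/1.6 → f/1.4 — 2 stops larger aperture (brighter).
ISO: 250 → 320 → 400 → 500 → 640 → 800 → 1000 → 1250 — 2 1/3 stops raised (brighter).
Net change so far: 4 1/3 stops brighter. Offset with the shutter speed: 20 → 15 → 13 → 10 → 8 → 6 → 5 → 4 → 3.2 → 2.5 → 2 → 1.6 → 1.3 → 1.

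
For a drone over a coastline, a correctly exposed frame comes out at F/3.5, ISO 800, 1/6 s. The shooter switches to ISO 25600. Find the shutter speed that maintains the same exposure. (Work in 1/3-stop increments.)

ISO: 800 → 1000 → 1250 → 1600 → 2000 → 2500 → 3200 → 4000 → 5000 → 6400 → 8000 → 10000 → 12800 → 16000 → 20000 → 25600 — 5 stops raised (brighter).
Need 5 stops darker from the shutter speed: 1/6 → 1/8 → 1/10 → 1/13 → 1/15 → 1/20 → 1/25 → 1/30 → 1/40 → 1/50 → 1/60 → 1/80 → 1/100 → 1/125 → 1/160 → 1/200.

1/200s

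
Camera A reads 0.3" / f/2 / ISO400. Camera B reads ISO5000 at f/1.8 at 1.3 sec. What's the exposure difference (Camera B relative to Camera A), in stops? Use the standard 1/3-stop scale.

6 stops brighter

Aperture: f/2 → f/1.8 — 1/3 stop opened up (brighter).
Shutter speed: 0.3 → 0.4 → 0.5 → 0.6 → 0.8 → 1 → 1.3 — 2 stops longer (brighter).
ISO: 400 → 500 → 640 → 800 → 1000 → 1250 → 1600 → 2000 → 2500 → 3200 → 4000 → 5000 — 3 2/3 stops raised (brighter).
Net: +1/3 +2 +3 2/3 = +6 stops.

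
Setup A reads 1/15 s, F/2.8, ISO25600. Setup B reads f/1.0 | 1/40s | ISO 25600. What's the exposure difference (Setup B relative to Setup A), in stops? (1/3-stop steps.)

1 2/3 stops brighter

Aperture: f/2.8 → f/2.5 → f/2.2 → f/2 → f/1.8 → f/1.6 → f/1.4 → f/1.2 → f/1.1 → f/1.0 — 3 stops opened up (brighter).
Shutter speed: 1/15 → 1/20 → 1/25 → 1/30 → 1/40 — 1 1/3 stops faster (darker).
ISO: unchanged.
Net: +3 −1 1/3 = +1 2/3 stops.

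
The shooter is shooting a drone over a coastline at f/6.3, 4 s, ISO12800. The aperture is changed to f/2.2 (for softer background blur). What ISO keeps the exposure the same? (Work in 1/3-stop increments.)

Aperture: f/6.3 → f/5.6 → f/5 → f/4.5 → f/4 → f/3.5 → f/3.2 → f/2.8 → f/2.5 → f/2.2 — 3 stops larger aperture (brighter).
Need 3 stops darker from the ISO: 12800 → 10000 → 8000 → 6400 → 5000 → 4000 → 3200 → 2500 → 2000 → 1600.

ISO 1600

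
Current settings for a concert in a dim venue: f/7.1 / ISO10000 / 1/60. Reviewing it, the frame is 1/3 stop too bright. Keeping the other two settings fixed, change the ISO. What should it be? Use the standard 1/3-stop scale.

ISO 8000

Overexposed by 1/3 stop → need 1/3 stop darker.
ISO: 10000 → 8000.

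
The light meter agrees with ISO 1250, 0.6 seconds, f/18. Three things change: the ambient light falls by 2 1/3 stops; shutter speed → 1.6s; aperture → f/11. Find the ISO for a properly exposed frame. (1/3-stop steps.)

Scene light: 2 1/3 stops darker.
Shutter speed: 0.6 → 0.8 → 1 → 1.3 → 1.6 — 1 1/3 stops slower (brighter).
Aperture: f/18 → f/16 → f/14 → f/13 → f/11 — 1 1/3 stops opened up (brighter).
Net so far: 1/3 stop brighter. ISO: 1250 → 1000.

ISO 1000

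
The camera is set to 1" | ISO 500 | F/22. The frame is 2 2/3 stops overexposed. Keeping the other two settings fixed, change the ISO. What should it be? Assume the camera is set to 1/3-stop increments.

ISO 80

Overexposed by 2 2/3 stops → need 2 2/3 stops darker.
ISO: 500 → 400 → 320 → 250 → 200 → 160 → 125 → 100 → 80.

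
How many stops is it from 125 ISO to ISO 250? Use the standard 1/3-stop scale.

125 → 160 → 200 → 250 — count the steps: 3 third-stops = 1 stop.

1 stop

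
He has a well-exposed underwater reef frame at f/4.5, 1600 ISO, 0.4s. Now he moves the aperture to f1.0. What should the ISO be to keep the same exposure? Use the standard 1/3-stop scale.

Aperture: f/4.5 → f/4 → f/3.5 → f/3.2 → f/2.8 → f/2.5 → f/2.2 → f/2 → f/1.8 → f/1.6 → f/1.4 → f/1.2 → f/1.1 → f/1.0 — 4 1/3 stops wider (brighter).
Need 4 1/3 stops darker from the ISO: 1600 → 1250 → 1000 → 800 → 640 → 500 → 400 → 320 → 250 → 200 → 160 → 125 → 100 → 80.

ISO 80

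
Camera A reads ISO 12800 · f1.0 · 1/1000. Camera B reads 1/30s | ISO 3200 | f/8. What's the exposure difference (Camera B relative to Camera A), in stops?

Aperture: f/1.0 → f/1.4 → f/2 → f/2.8 → f/4 → f/5.6 → f/8 — 6 stops stopped down (darker).
Shutter speed: 1/1000 → 1/500 → 1/250 → 1/125 → 1/60 → 1/30 — 5 stops longer (brighter).
ISO: 12800 → 6400 → 3200 — 2 stops lower (darker).
Net: −6 +5 −2 = −3 stops.

3 stops darker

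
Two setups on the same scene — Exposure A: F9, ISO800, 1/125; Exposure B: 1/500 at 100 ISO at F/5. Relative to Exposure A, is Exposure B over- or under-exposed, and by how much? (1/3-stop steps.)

3 1/3 stops darker

Aperture: f/9 → f/8 → f/7.1 → f/6.3 → f/5.6 → f/5 — 1 2/3 stops opened up (brighter).
Shutter speed: 1/125 → 1/160 → 1/200 → 1/250 → 1/320 → 1/400 → 1/500 — 2 stops shorter (darker).
ISO: 800 → 640 → 500 → 400 → 320 → 250 → 200 → 160 → 125 → 100 — 3 stops lower (darker).
Net: +1 2/3 −2 −3 = −3 1/3 stops.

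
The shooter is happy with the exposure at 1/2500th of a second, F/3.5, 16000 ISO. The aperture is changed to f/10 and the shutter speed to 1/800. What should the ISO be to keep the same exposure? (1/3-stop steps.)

ISO 40000

Aperture: f/3.5 → f/4 → f/4.5 → f/5 → f/5.6 → f/6.3 → f/7.1 → f/8 → f/9 → f/10 — 3 stops smaller aperture (darker).
Shutter speed: 1/2500 → 1/2000 → 1/1600 → 1/1250 → 1/1000 → 1/800 — 1 2/3 stops longer (brighter).
Net change so far: 1 1/3 stops darker. Offset with the ISO: 16000 → 20000 → 25600 → 32000 → 40000.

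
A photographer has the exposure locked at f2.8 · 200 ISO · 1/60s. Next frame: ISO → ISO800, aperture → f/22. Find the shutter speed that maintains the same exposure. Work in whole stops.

1/4s

ISO: 200 → 400 → 800 — 2 stops higher (brighter).
Aperture: f/2.8 → f/4 → f/5.6 → f/8 → f/11 → f/16 → f/22 — 6 stops stopped down (darker).
Net change so far: 4 stops darker. Offset with the shutter speed: 1/60 → 1/30 → 1/15 → 1/8 → 1/4.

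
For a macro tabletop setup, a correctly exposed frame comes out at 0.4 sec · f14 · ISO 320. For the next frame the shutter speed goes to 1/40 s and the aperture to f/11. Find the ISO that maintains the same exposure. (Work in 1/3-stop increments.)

ISO 3200

Shutter speed: 0.4 → 0.3 → 1/4 → 1/5 → 1/6 → 1/8 → 1/10 → 1/13 → 1/15 → 1/20 → 1/25 → 1/30 → 1/40 — 4 stops faster (darker).
Aperture: f/14 → f/13 → f/11 — 2/3 stop larger aperture (brighter).
Net change so far: 3 1/3 stops darker. Offset with the ISO: 320 → 400 → 500 → 640 → 800 → 1000 → 1250 → 1600 → 2000 → 2500 → 3200.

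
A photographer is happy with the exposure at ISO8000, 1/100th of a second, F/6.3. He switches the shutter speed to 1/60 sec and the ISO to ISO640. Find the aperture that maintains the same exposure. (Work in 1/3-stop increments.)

f/2.2

Shutter speed: 1/100 → 1/80 → 1/60 — 2/3 stop slower (brighter).
ISO: 8000 → 6400 → 5000 → 4000 → 3200 → 2500 → 2000 → 1600 → 1250 → 1000 → 800 → 640 — 3 2/3 stops dropped (darker).
Net change so far: 3 stops darker. Offset with the aperture: f/6.3 → f/5.6 → f/5 → f/4.5 → f/4 → f/3.5 → f/3.2 → f/2.8 → f/2.5 → f/2.2.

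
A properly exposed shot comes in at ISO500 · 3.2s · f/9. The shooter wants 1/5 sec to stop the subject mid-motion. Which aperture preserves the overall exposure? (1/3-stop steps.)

Shutter speed: 3.2 → 2.5 → 2 → 1.6 → 1.3 → 1 → 0.8 → 0.6 → 0.5 → 0.4 → 0.3 → 1/4 → 1/5 — 4 stops faster (darker).
Need 4 stops brighter from the aperture: f/9 → f/8 → f/7.1 → f/6.3 → f/5.6 → f/5 → f/4.5 → f/4 → f/3.5 → f/3.2 → f/2.8 → f/2.5 → f/2.2.

f/2.2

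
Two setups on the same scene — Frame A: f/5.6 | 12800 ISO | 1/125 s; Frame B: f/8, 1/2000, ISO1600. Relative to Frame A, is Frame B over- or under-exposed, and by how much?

8 stops darker

Aperture: f/5.6 → f/8 — 1 stop smaller aperture (darker).
Shutter speed: 1/125 → 1/250 → 1/500 → 1/1000 → 1/2000 — 4 stops shorter (darker).
ISO: 12800 → 6400 → 3200 → 1600 — 3 stops dropped (darker).
Net: −1 −4 −3 = −8 stops.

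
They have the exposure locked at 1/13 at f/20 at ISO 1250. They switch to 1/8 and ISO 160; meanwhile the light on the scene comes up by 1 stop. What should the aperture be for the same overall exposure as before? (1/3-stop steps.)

Scene light: 1 stop brighter.
Shutter speed: 1/13 → 1/10 → 1/8 — 2/3 stop slower (brighter).
ISO: 1250 → 1000 → 800 → 640 → 500 → 400 → 320 → 250 → 200 → 160 — 3 stops dropped (darker).
Net so far: 1 1/3 stops darker. Aperture: f/20 → f/18 → f/16 → f/14 → f/13.

f/13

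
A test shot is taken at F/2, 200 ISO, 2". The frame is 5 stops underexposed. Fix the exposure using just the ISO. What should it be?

Underexposed by 5 stops → need 5 stops brighter.
ISO: 200 → 400 → 800 → 1600 → 3200 → 6400.

ISO 6400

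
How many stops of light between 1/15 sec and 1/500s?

5 stops

1/15 → 1/30 → 1/60 → 1/125 → 1/250 → 1/500 — count the steps: 5 stops.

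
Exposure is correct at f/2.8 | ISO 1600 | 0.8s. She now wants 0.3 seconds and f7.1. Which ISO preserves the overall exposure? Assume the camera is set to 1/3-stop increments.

Shutter speed: 0.8 → 0.6 → 0.5 → 0.4 → 0.3 — 1 1/3 stops faster (darker).
Aperture: f/2.8 → f/3.2 → f/3.5 → f/4 → f/4.5 → f/5 → f/5.6 → f/6.3 → f/7.1 — 2 2/3 stops stopped down (darker).
Net change so far: 4 stops darker. Offset with the ISO: 1600 → 2000 → 2500 → 3200 → 4000 → 5000 → 6400 → 8000 → 10000 → 12800 → 16000 → 20000 → 25600.

ISO 25600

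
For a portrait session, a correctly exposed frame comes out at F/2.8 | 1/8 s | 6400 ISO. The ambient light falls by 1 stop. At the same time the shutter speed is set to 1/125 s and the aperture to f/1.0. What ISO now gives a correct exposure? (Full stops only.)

ISO 25600

Scene light: 1 stop darker.
Shutter speed: 1/8 → 1/15 → 1/30 → 1/60 → 1/125 — 4 stops shorter (darker).
Aperture: f/2.8 → f/2 → f/1.4 → f/1.0 — 3 stops opened up (brighter).
Net so far: 2 stops darker. ISO: 6400 → 12800 → 25600.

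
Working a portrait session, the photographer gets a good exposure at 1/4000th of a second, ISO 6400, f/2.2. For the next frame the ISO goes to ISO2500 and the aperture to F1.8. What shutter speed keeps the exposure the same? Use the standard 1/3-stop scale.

ISO: 6400 → 5000 → 4000 → 3200 → 2500 — 1 1/3 stops lower (darker).
Aperture: f/2.2 → f/2 → f/1.8 — 2/3 stop wider (brighter).
Net change so far: 2/3 stop darker. Offset with the shutter speed: 1/4000 → 1/3200 → 1/2500.

1/2500s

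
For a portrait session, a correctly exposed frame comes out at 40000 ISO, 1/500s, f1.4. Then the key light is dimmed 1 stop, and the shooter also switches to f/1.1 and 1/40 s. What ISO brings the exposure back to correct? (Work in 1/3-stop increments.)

ISO 4000

Scene light: 1 stop darker.
Aperture: f/1.4 → f/1.2 → f/1.1 — 2/3 stop opened up (brighter).
Shutter speed: 1/500 → 1/400 → 1/320 → 1/250 → 1/200 → 1/160 → 1/125 → 1/100 → 1/80 → 1/60 → 1/50 → 1/40 — 3 2/3 stops slower (brighter).
Net so far: 3 1/3 stops brighter. ISO: 40000 → 32000 → 25600 → 20000 → 16000 → 12800 → 10000 → 8000 → 6400 → 5000 → 4000.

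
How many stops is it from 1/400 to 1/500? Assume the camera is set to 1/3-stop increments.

1/400 → 1/500 — count the steps: 1 third-stops = 1/3 stop.

1/3 stop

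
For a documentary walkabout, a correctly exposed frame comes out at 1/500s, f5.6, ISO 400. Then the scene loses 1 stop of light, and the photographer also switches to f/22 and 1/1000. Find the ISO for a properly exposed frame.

ISO 25600

Scene light: 1 stop darker.
Aperture: f/5.6 → f/8 → f/11 → f/16 → f/22 — 4 stops narrower (darker).
Shutter speed: 1/500 → 1/1000 — 1 stop shorter (darker).
Net so far: 6 stops darker. ISO: 400 → 800 → 1600 → 3200 → 6400 → 12800 → 25600.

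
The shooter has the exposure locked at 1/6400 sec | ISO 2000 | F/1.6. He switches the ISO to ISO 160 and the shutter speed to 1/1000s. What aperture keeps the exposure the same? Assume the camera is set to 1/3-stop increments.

f/1.1

ISO: 2000 → 1600 → 1250 → 1000 → 800 → 640 → 500 → 400 → 320 → 250 → 200 → 160 — 3 2/3 stops lower (darker).
Shutter speed: 1/6400 → 1/5000 → 1/4000 → 1/3200 → 1/2500 → 1/2000 → 1/1600 → 1/1250 → 1/1000 — 2 2/3 stops longer (brighter).
Net change so far: 1 stop darker. Offset with the aperture: f/1.6 → f/1.4 → f/1.2 → f/1.1.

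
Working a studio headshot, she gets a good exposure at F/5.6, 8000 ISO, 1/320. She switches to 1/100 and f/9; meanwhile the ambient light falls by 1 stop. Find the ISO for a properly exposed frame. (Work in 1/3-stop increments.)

Scene light: 1 stop darker.
Shutter speed: 1/320 → 1/250 → 1/200 → 1/160 → 1/125 → 1/100 — 1 2/3 stops slower (brighter).
Aperture: f/5.6 → f/6.3 → f/7.1 → f/8 → f/9 — 1 1/3 stops narrower (darker).
Net so far: 2/3 stop darker. ISO: 8000 → 10000 → 12800.

ISO 12800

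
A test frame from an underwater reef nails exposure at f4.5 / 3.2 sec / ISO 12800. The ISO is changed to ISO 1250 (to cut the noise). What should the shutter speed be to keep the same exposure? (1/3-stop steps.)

30 s

ISO: 12800 → 10000 → 8000 → 6400 → 5000 → 4000 → 3200 → 2500 → 2000 → 1600 → 1250 — 3 1/3 stops lower (darker).
Need 3 1/3 stops brighter from the shutter speed: 3.2 → 4 → 5 → 6 → 8 → 10 → 13 → 15 → 20 → 25 → 30.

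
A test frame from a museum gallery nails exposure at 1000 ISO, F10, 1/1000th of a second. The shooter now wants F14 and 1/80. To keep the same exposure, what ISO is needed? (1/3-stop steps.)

Aperture: f/10 → f/11 → f/13 → f/14 — 1 stop smaller aperture (darker).
Shutter speed: 1/1000 → 1/800 → 1/640 → 1/500 → 1/400 → 1/320 → 1/250 → 1/200 → 1/160 → 1/125 → 1/100 → 1/80 — 3 2/3 stops slower (brighter).
Net change so far: 2 2/3 stops brighter. Offset with the ISO: 1000 → 800 → 640 → 500 → 400 → 320 → 250 → 200 → 160.

ISO 160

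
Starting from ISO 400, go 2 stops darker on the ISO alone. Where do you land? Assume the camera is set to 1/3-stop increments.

ISO: 400 → 320 → 250 → 200 → 160 → 125 → 100 — 2 stops lower (darker).

ISO 100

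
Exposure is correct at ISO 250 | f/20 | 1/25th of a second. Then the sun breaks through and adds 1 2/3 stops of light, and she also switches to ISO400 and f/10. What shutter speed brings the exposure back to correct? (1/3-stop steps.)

1/500s

Scene light: 1 2/3 stops brighter.
ISO: 250 → 320 → 400 — 2/3 stop higher (brighter).
Aperture: f/20 → f/18 → f/16 → f/14 → f/13 → f/11 → f/10 — 2 stops larger aperture (brighter).
Net so far: 4 1/3 stops brighter. Shutter speed: 1/25 → 1/30 → 1/40 → 1/50 → 1/60 → 1/80 → 1/100 → 1/125 → 1/160 → 1/200 → 1/250 → 1/320 → 1/400 → 1/500.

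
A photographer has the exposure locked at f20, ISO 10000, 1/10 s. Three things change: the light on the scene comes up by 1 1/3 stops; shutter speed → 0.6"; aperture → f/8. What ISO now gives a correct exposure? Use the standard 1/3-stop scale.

ISO 100

Scene light: 1 1/3 stops brighter.
Shutter speed: 1/10 → 1/8 → 1/6 → 1/5 → 1/4 → 0.3 → 0.4 → 0.5 → 0.6 — 2 2/3 stops longer (brighter).
Aperture: f/20 → f/18 → f/16 → f/14 → f/13 → f/11 → f/10 → f/9 → f/8 — 2 2/3 stops wider (brighter).
Net so far: 6 2/3 stops brighter. ISO: 10000 → 8000 → 6400 → 5000 → 4000 → 3200 → 2500 → 2000 → 1600 → 1250 → 1000 → 800 → 640 → 500 → 400 → 320 → 250 → 200 → 160 → 125 → 100.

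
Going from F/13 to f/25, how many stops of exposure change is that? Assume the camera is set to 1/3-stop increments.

f/13 → f/14 → f/16 → f/18 → f/20 → f/22 → f/25 — count the steps: 6 third-stops = 2 stops.

2 stops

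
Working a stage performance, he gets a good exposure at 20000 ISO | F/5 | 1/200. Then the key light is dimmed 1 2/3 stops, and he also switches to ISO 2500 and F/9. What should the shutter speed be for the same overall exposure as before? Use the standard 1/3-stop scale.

Scene light: 1 2/3 stops darker.
ISO: 20000 → 16000 → 12800 → 10000 → 8000 → 6400 → 5000 → 4000 → 3200 → 2500 — 3 stops lower (darker).
Aperture: f/5 → f/5.6 → f/6.3 → f/7.1 → f/8 → f/9 — 1 2/3 stops stopped down (darker).
Net so far: 6 1/3 stops darker. Shutter speed: 1/200 → 1/160 → 1/125 → 1/100 → 1/80 → 1/60 → 1/50 → 1/40 → 1/30 → 1/25 → 1/20 → 1/15 → 1/13 → 1/10 → 1/8 → 1/6 → 1/5 → 1/4 → 0.3 → 0.4.

0.4 s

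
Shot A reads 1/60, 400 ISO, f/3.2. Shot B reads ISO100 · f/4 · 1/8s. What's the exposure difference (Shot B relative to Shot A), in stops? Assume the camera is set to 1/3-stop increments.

1/3 stop brighter

Aperture: f/3.2 → f/3.5 → f/4 — 2/3 stop stopped down (darker).
Shutter speed: 1/60 → 1/50 → 1/40 → 1/30 → 1/25 → 1/20 → 1/15 → 1/13 → 1/10 → 1/8 — 3 stops longer (brighter).
ISO: 400 → 320 → 250 → 200 → 160 → 125 → 100 — 2 stops dropped (darker).
Net: −2/3 +3 −2 = +1/3 stops.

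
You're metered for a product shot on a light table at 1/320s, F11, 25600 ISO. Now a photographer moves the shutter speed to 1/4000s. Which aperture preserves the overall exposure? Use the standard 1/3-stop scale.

Shutter speed: 1/320 → 1/400 → 1/500 → 1/640 → 1/800 → 1/1000 → 1/1250 → 1/1600 → 1/2000 → 1/2500 → 1/3200 → 1/4000 — 3 2/3 stops faster (darker).
Need 3 2/3 stops brighter from the aperture: f/11 → f/10 → f/9 → f/8 → f/7.1 → f/6.3 → f/5.6 → f/5 → f/4.5 → f/4 → f/3.5 → f/3.2.

f/3.2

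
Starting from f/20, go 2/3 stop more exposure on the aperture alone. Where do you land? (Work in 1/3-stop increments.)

Aperture: f/20 → f/18 → f/16 — 2/3 stop opened up (brighter).

f/16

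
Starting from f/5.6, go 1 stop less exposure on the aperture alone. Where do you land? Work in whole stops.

Aperture: f/5.6 → f/8 — 1 stop smaller aperture (darker).

f/8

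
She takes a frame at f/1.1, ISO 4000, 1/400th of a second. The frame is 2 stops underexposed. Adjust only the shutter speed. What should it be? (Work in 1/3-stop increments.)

Underexposed by 2 stops → need 2 stops brighter.
Shutter speed: 1/400 → 1/320 → 1/250 → 1/200 → 1/160 → 1/125 → 1/100.

1/100s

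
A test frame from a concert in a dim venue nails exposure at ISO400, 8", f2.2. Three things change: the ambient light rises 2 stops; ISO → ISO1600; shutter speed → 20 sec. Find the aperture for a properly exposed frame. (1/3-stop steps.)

Scene light: 2 stops brighter.
ISO: 400 → 500 → 640 → 800 → 1000 → 1250 → 1600 — 2 stops raised (brighter).
Shutter speed: 8 → 10 → 13 → 15 → 20 — 1 1/3 stops slower (brighter).
Net so far: 5 1/3 stops brighter. Aperture: f/2.2 → f/2.5 → f/2.8 → f/3.2 → f/3.5 → f/4 → f/4.5 → f/5 → f/5.6 → f/6.3 → f/7.1 → f/8 → f/9 → f/10 → f/11 → f/13 → f/14.

f/14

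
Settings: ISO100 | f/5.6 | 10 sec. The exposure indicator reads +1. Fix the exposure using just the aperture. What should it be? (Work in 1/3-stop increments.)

f/8

Overexposed by 1 stop → need 1 stop darker.
Aperture: f/5.6 → f/6.3 → f/7.1 → f/8.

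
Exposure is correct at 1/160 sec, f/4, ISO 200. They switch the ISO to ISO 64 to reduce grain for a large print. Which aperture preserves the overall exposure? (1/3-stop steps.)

ISO: 200 → 160 → 125 → 100 → 80 → 64 — 1 2/3 stops dropped (darker).
Need 1 2/3 stops brighter from the aperture: f/4 → f/3.5 → f/3.2 → f/2.8 → f/2.5 → f/2.2.

f/2.2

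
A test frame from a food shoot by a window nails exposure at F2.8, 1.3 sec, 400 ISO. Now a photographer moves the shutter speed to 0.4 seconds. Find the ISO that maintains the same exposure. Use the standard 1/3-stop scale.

ISO 1250

Shutter speed: 1.3 → 1 → 0.8 → 0.6 → 0.5 → 0.4 — 1 2/3 stops faster (darker).
Need 1 2/3 stops brighter from the ISO: 400 → 500 → 640 → 800 → 1000 → 1250.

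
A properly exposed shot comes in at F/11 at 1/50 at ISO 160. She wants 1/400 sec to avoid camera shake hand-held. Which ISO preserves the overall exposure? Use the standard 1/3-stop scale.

ISO 1250

Shutter speed: 1/50 → 1/60 → 1/80 → 1/100 → 1/125 → 1/160 → 1/200 → 1/250 → 1/320 → 1/400 — 3 stops shorter (darker).
Need 3 stops brighter from the ISO: 160 → 200 → 250 → 320 → 400 → 500 → 640 → 800 → 1000 → 1250.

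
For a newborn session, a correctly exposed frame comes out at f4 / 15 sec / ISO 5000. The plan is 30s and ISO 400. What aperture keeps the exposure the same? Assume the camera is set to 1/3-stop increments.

Shutter speed: 15 → 20 → 25 → 30 — 1 stop slower (brighter).
ISO: 5000 → 4000 → 3200 → 2500 → 2000 → 1600 → 1250 → 1000 → 800 → 640 → 500 → 400 — 3 2/3 stops lower (darker).
Net change so far: 2 2/3 stops darker. Offset with the aperture: f/4 → f/3.5 → f/3.2 → f/2.8 → f/2.5 → f/2.2 → f/2 → f/1.8 → f/1.6.

f/1.6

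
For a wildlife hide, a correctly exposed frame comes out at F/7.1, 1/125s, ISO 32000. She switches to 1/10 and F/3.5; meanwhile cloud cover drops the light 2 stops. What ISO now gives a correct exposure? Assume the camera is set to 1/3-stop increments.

Scene light: 2 stops darker.
Shutter speed: 1/125 → 1/100 → 1/80 → 1/60 → 1/50 → 1/40 → 1/30 → 1/25 → 1/20 → 1/15 → 1/13 → 1/10 — 3 2/3 stops slower (brighter).
Aperture: f/7.1 → f/6.3 → f/5.6 → f/5 → f/4.5 → f/4 → f/3.5 — 2 stops opened up (brighter).
Net so far: 3 2/3 stops brighter. ISO: 32000 → 25600 → 20000 → 16000 → 12800 → 10000 → 8000 → 6400 → 5000 → 4000 → 3200 → 2500.

ISO 2500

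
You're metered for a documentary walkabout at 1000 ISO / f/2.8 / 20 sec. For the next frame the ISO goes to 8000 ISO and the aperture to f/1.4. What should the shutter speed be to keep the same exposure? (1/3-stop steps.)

ISO: 1000 → 1250 → 1600 → 2000 → 2500 → 3200 → 4000 → 5000 → 6400 → 8000 — 3 stops raised (brighter).
Aperture: f/2.8 → f/2.5 → f/2.2 → f/2 → f/1.8 → f/1.6 → f/1.4 — 2 stops opened up (brighter).
Net change so far: 5 stops brighter. Offset with the shutter speed: 20 → 15 → 13 → 10 → 8 → 6 → 5 → 4 → 3.2 → 2.5 → 2 → 1.6 → 1.3 → 1 → 0.8 → 0.6.

0.6 s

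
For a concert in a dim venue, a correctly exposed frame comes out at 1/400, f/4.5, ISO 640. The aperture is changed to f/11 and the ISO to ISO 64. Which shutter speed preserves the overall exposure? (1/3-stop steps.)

Aperture: f/4.5 → f/5 → f/5.6 → f/6.3 → f/7.1 → f/8 → f/9 → f/10 → f/11 — 2 2/3 stops narrower (darker).
ISO: 640 → 500 → 400 → 320 → 250 → 200 → 160 → 125 → 100 → 80 → 64 — 3 1/3 stops lower (darker).
Net change so far: 6 stops darker. Offset with the shutter speed: 1/400 → 1/320 → 1/250 → 1/200 → 1/160 → 1/125 → 1/100 → 1/80 → 1/60 → 1/50 → 1/40 → 1/30 → 1/25 → 1/20 → 1/15 → 1/13 → 1/10 → 1/8 → 1/6.

1/6s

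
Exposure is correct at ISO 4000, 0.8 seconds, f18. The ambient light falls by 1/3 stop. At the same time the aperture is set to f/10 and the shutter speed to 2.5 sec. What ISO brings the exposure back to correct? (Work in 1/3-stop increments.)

Scene light: 1/3 stop darker.
Aperture: f/18 → f/16 → f/14 → f/13 → f/11 → f/10 — 1 2/3 stops larger aperture (brighter).
Shutter speed: 0.8 → 1 → 1.3 → 1.6 → 2 → 2.5 — 1 2/3 stops longer (brighter).
Net so far: 3 stops brighter. ISO: 4000 → 3200 → 2500 → 2000 → 1600 → 1250 → 1000 → 800 → 640 → 500.

ISO 500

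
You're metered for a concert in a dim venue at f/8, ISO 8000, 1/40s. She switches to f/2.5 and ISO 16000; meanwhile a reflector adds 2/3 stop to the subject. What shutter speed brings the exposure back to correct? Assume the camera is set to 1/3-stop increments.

1/1250s

Scene light: 2/3 stop brighter.
Aperture: f/8 → f/7.1 → f/6.3 → f/5.6 → f/5 → f/4.5 → f/4 → f/3.5 → f/3.2 → f/2.8 → f/2.5 — 3 1/3 stops larger aperture (brighter).
ISO: 8000 → 10000 → 12800 → 16000 — 1 stop higher (brighter).
Net so far: 5 stops brighter. Shutter speed: 1/40 → 1/50 → 1/60 → 1/80 → 1/100 → 1/125 → 1/160 → 1/200 → 1/250 → 1/320 → 1/400 → 1/500 → 1/640 → 1/800 → 1/1000 → 1/1250.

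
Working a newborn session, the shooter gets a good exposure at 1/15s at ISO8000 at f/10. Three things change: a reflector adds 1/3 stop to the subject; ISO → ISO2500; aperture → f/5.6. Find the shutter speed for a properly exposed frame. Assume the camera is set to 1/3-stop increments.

Scene light: 1/3 stop brighter.
ISO: 8000 → 6400 → 5000 → 4000 → 3200 → 2500 — 1 2/3 stops dropped (darker).
Aperture: f/10 → f/9 → f/8 → f/7.1 → f/6.3 → f/5.6 — 1 2/3 stops larger aperture (brighter).
Net so far: 1/3 stop brighter. Shutter speed: 1/15 → 1/20.

1/20s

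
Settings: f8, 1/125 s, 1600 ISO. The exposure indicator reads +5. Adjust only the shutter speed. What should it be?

1/4000s

Overexposed by 5 stops → need 5 stops darker.
Shutter speed: 1/125 → 1/250 → 1/500 → 1/1000 → 1/2000 → 1/4000.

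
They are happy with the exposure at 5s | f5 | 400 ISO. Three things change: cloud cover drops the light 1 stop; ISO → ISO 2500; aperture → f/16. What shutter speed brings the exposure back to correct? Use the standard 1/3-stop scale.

15 s

Scene light: 1 stop darker.
ISO: 400 → 500 → 640 → 800 → 1000 → 1250 → 1600 → 2000 → 2500 — 2 2/3 stops raised (brighter).
Aperture: f/5 → f/5.6 → f/6.3 → f/7.1 → f/8 → f/9 → f/10 → f/11 → f/13 → f/14 → f/16 — 3 1/3 stops stopped down (darker).
Net so far: 1 2/3 stops darker. Shutter speed: 5 → 6 → 8 → 10 → 13 → 15.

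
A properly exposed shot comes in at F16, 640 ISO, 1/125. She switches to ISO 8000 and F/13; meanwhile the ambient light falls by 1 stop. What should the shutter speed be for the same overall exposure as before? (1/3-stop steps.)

1/1250s

Scene light: 1 stop darker.
ISO: 640 → 800 → 1000 → 1250 → 1600 → 2000 → 2500 → 3200 → 4000 → 5000 → 6400 → 8000 — 3 2/3 stops raised (brighter).
Aperture: f/16 → f/14 → f/13 — 2/3 stop larger aperture (brighter).
Net so far: 3 1/3 stops brighter. Shutter speed: 1/125 → 1/160 → 1/200 → 1/250 → 1/320 → 1/400 → 1/500 → 1/640 → 1/800 → 1/1000 → 1/1250.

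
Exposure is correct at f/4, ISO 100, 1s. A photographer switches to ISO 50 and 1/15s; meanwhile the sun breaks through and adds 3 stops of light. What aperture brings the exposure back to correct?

f/2

Scene light: 3 stops brighter.
ISO: 100 → 50 — 1 stop dropped (darker).
Shutter speed: 1 → 1/2 → 1/4 → 1/8 → 1/15 — 4 stops shorter (darker).
Net so far: 2 stops darker. Aperture: f/4 → f/2.8 → f/2.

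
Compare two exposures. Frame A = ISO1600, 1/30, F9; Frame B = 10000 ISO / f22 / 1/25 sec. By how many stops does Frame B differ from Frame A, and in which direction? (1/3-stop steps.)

Aperture: f/9 → f/10 → f/11 → f/13 → f/14 → f/16 → f/18 → f/20 → f/22 — 2 2/3 stops smaller aperture (darker).
Shutter speed: 1/30 → 1/25 — 1/3 stop slower (brighter).
ISO: 1600 → 2000 → 2500 → 3200 → 4000 → 5000 → 6400 → 8000 → 10000 — 2 2/3 stops raised (brighter).
Net: −2 2/3 +1/3 +2 2/3 = +1/3 stops.

1/3 stop brighter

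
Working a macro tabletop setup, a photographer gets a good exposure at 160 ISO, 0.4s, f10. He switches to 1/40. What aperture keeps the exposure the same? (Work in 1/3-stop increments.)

f/2.5

Shutter speed: 0.4 → 0.3 → 1/4 → 1/5 → 1/6 → 1/8 → 1/10 → 1/13 → 1/15 → 1/20 → 1/25 → 1/30 → 1/40 — 4 stops faster (darker).
Need 4 stops brighter from the aperture: f/10 → f/9 → f/8 → f/7.1 → f/6.3 → f/5.6 → f/5 → f/4.5 → f/4 → f/3.5 → f/3.2 → f/2.8 → f/2.5.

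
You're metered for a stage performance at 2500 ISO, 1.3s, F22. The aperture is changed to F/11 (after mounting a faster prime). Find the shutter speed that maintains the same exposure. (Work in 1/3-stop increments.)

Aperture: f/22 → f/20 → f/18 → f/16 → f/14 → f/13 → f/11 — 2 stops opened up (brighter).
Need 2 stops darker from the shutter speed: 1.3 → 1 → 0.8 → 0.6 → 0.5 → 0.4 → 0.3.

0.3 s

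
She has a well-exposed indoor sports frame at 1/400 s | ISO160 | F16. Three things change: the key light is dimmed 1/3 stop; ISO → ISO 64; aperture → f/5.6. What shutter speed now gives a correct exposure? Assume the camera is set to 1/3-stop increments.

1/1000s

Scene light: 1/3 stop darker.
ISO: 160 → 125 → 100 → 80 → 64 — 1 1/3 stops lower (darker).
Aperture: f/16 → f/14 → f/13 → f/11 → f/10 → f/9 → f/8 → f/7.1 → f/6.3 → f/5.6 — 3 stops opened up (brighter).
Net so far: 1 1/3 stops brighter. Shutter speed: 1/400 → 1/500 → 1/640 → 1/800 → 1/1000.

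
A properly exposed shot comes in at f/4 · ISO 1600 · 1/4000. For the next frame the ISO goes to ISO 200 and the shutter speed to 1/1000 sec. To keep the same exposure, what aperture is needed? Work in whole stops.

ISO: 1600 → 800 → 400 → 200 — 3 stops lower (darker).
Shutter speed: 1/4000 → 1/2000 → 1/1000 — 2 stops slower (brighter).
Net change so far: 1 stop darker. Offset with the aperture: f/4 → f/2.8.

f/2.8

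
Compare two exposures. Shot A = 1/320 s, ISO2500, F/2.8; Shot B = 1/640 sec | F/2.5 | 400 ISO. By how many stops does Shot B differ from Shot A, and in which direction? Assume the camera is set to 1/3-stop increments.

3 1/3 stops darker

Aperture: f/2.8 → f/2.5 — 1/3 stop opened up (brighter).
Shutter speed: 1/320 → 1/400 → 1/500 → 1/640 — 1 stop faster (darker).
ISO: 2500 → 2000 → 1600 → 1250 → 1000 → 800 → 640 → 500 → 400 — 2 2/3 stops lower (darker).
Net: +1/3 −1 −2 2/3 = −3 1/3 stops.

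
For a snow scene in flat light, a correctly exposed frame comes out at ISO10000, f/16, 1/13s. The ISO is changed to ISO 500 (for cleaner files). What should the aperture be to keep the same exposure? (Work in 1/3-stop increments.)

f/3.5

ISO: 10000 → 8000 → 6400 → 5000 → 4000 → 3200 → 2500 → 2000 → 1600 → 1250 → 1000 → 800 → 640 → 500 — 4 1/3 stops dropped (darker).
Need 4 1/3 stops brighter from the aperture: f/16 → f/14 → f/13 → f/11 → f/10 → f/9 → f/8 → f/7.1 → f/6.3 → f/5.6 → f/5 → f/4.5 → f/4 → f/3.5.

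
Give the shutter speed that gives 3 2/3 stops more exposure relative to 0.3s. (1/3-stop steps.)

Shutter speed: 0.3 → 0.4 → 0.5 → 0.6 → 0.8 → 1 → 1.3 → 1.6 → 2 → 2.5 → 3.2 → 4 — 3 2/3 stops slower (brighter).

4 s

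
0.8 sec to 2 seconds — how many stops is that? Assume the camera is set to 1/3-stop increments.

0.8 → 1 → 1.3 → 1.6 → 2 — count the steps: 4 third-stops = 1 1/3 stops.

1 1/3 stops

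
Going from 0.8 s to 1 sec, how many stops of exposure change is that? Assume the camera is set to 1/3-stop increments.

1/3 stop

0.8 → 1 — count the steps: 1 third-stops = 1/3 stop.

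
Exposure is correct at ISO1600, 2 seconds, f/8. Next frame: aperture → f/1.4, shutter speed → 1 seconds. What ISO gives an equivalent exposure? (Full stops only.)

Aperture: f/8 → f/5.6 → f/4 → f/2.8 → f/2 → f/1.4 — 5 stops opened up (brighter).
Shutter speed: 2 → 1 — 1 stop faster (darker).
Net change so far: 4 stops brighter. Offset with the ISO: 1600 → 800 → 400 → 200 → 100.

ISO 100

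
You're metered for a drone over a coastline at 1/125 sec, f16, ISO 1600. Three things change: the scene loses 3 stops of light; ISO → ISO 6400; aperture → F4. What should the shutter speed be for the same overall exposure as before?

Scene light: 3 stops darker.
ISO: 1600 → 3200 → 6400 — 2 stops higher (brighter).
Aperture: f/16 → f/11 → f/8 → f/5.6 → f/4 — 4 stops wider (brighter).
Net so far: 3 stops brighter. Shutter speed: 1/125 → 1/250 → 1/500 → 1/1000.

1/1000s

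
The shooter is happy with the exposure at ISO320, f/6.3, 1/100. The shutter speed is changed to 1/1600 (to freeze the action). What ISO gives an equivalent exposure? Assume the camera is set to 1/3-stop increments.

Shutter speed: 1/100 → 1/125 → 1/160 → 1/200 → 1/250 → 1/320 → 1/400 → 1/500 → 1/640 → 1/800 → 1/1000 → 1/1250 → 1/1600 — 4 stops shorter (darker).
Need 4 stops brighter from the ISO: 320 → 400 → 500 → 640 → 800 → 1000 → 1250 → 1600 → 2000 → 2500 → 3200 → 4000 → 5000.

ISO 5000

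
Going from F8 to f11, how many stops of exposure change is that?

f/8 → f/11 — count the steps: 1 stop.

1 stop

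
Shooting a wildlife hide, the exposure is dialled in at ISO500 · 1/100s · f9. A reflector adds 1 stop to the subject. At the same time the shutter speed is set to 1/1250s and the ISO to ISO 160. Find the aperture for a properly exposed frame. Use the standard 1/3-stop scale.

f/2

Scene light: 1 stop brighter.
Shutter speed: 1/100 → 1/125 → 1/160 → 1/200 → 1/250 → 1/320 → 1/400 → 1/500 → 1/640 → 1/800 → 1/1000 → 1/1250 — 3 2/3 stops faster (darker).
ISO: 500 → 400 → 320 → 250 → 200 → 160 — 1 2/3 stops dropped (darker).
Net so far: 4 1/3 stops darker. Aperture: f/9 → f/8 → f/7.1 → f/6.3 → f/5.6 → f/5 → f/4.5 → f/4 → f/3.5 → f/3.2 → f/2.8 → f/2.5 → f/2.2 → f/2.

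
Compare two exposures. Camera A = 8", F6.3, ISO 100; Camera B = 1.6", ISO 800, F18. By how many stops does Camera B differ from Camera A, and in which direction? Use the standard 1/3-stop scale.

2 1/3 stops darker

Aperture: f/6.3 → f/7.1 → f/8 → f/9 → f/10 → f/11 → f/13 → f/14 → f/16 → f/18 — 3 stops narrower (darker).
Shutter speed: 8 → 6 → 5 → 4 → 3.2 → 2.5 → 2 → 1.6 — 2 1/3 stops shorter (darker).
ISO: 100 → 125 → 160 → 200 → 250 → 320 → 400 → 500 → 640 → 800 — 3 stops higher (brighter).
Net: −3 −2 1/3 +3 = −2 1/3 stops.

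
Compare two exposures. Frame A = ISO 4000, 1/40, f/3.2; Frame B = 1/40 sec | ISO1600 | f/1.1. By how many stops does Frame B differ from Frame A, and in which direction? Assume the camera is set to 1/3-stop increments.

Aperture: f/3.2 → f/2.8 → f/2.5 → f/2.2 → f/2 → f/1.8 → f/1.6 → f/1.4 → f/1.2 → f/1.1 — 3 stops opened up (brighter).
Shutter speed: unchanged.
ISO: 4000 → 3200 → 2500 → 2000 → 1600 — 1 1/3 stops dropped (darker).
Net: +3 −1 1/3 = +1 2/3 stops.

1 2/3 stops brighter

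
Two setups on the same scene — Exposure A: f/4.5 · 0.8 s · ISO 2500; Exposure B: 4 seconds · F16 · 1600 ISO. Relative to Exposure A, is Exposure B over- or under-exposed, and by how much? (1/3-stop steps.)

Aperture: f/4.5 → f/5 → f/5.6 → f/6.3 → f/7.1 → f/8 → f/9 → f/10 → f/11 → f/13 → f/14 → f/16 — 3 2/3 stops smaller aperture (darker).
Shutter speed: 0.8 → 1 → 1.3 → 1.6 → 2 → 2.5 → 3.2 → 4 — 2 1/3 stops longer (brighter).
ISO: 2500 → 2000 → 1600 — 2/3 stop dropped (darker).
Net: −3 2/3 +2 1/3 −2/3 = −2 stops.

2 stops darker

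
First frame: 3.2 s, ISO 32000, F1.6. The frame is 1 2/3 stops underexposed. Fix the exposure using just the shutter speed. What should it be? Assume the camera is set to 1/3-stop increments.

10 s

Underexposed by 1 2/3 stops → need 1 2/3 stops brighter.
Shutter speed: 3.2 → 4 → 5 → 6 → 8 → 10.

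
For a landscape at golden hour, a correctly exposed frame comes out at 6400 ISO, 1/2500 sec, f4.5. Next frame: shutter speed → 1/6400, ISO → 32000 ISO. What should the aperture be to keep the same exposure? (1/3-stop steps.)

f/6.3

Shutter speed: 1/2500 → 1/3200 → 1/4000 → 1/5000 → 1/6400 — 1 1/3 stops shorter (darker).
ISO: 6400 → 8000 → 10000 → 12800 → 16000 → 20000 → 25600 → 32000 — 2 1/3 stops raised (brighter).
Net change so far: 1 stop brighter. Offset with the aperture: f/4.5 → f/5 → f/5.6 → f/6.3.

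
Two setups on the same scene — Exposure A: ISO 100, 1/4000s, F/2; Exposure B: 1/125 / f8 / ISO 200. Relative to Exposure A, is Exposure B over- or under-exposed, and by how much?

2 stops brighter

Aperture: f/2 → f/2.8 → f/4 → f/5.6 → f/8 — 4 stops narrower (darker).
Shutter speed: 1/4000 → 1/2000 → 1/1000 → 1/500 → 1/250 → 1/125 — 5 stops slower (brighter).
ISO: 100 → 200 — 1 stop raised (brighter).
Net: −4 +5 +1 = +2 stops.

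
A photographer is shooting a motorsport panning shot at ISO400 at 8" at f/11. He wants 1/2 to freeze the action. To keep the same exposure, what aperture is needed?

Shutter speed: 8 → 4 → 2 → 1 → 1/2 — 4 stops faster (darker).
Need 4 stops brighter from the aperture: f/11 → f/8 → f/5.6 → f/4 → f/2.8.

f/2.8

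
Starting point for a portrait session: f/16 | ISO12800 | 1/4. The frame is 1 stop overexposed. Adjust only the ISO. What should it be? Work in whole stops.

ISO 6400

Overexposed by 1 stop → need 1 stop darker.
ISO: 12800 → 6400.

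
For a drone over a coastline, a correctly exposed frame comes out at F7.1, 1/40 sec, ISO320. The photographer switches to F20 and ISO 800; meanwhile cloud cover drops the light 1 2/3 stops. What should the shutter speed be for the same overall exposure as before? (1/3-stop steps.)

1/4s

Scene light: 1 2/3 stops darker.
Aperture: f/7.1 → f/8 → f/9 → f/10 → f/11 → f/13 → f/14 → f/16 → f/18 → f/20 — 3 stops narrower (darker).
ISO: 320 → 400 → 500 → 640 → 800 — 1 1/3 stops raised (brighter).
Net so far: 3 1/3 stops darker. Shutter speed: 1/40 → 1/30 → 1/25 → 1/20 → 1/15 → 1/13 → 1/10 → 1/8 → 1/6 → 1/5 → 1/4.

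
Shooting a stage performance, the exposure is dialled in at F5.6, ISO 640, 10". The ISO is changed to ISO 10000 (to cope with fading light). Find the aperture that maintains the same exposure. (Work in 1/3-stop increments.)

ISO: 640 → 800 → 1000 → 1250 → 1600 → 2000 → 2500 → 3200 → 4000 → 5000 → 6400 → 8000 → 10000 — 4 stops raised (brighter).
Need 4 stops darker from the aperture: f/5.6 → f/6.3 → f/7.1 → f/8 → f/9 → f/10 → f/11 → f/13 → f/14 → f/16 → f/18 → f/20 → f/22.

f/22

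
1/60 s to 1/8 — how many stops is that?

1/60 → 1/30 → 1/15 → 1/8 — count the steps: 3 stops.

3 stops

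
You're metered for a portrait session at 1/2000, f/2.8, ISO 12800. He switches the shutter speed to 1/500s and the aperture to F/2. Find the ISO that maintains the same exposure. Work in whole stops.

Shutter speed: 1/2000 → 1/1000 → 1/500 — 2 stops longer (brighter).
Aperture: f/2.8 → f/2 — 1 stop opened up (brighter).
Net change so far: 3 stops brighter. Offset with the ISO: 12800 → 6400 → 3200 → 1600.

ISO 1600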